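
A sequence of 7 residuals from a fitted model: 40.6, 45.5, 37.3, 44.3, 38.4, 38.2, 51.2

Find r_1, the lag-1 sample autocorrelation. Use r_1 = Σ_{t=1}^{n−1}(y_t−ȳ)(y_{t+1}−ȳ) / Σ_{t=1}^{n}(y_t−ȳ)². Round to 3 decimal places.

Mean ȳ = (40.6 + 45.5 + 37.3 + 44.3 + 38.4 + 38.2 + 51.2)/7 = 42.2143
Deviations from mean: -1.6143, 3.2857, -4.9143, 2.0857, -3.8143, -4.0143, 8.9857
Σ(y_t−ȳ)(y_{t+1}−ȳ) = (-5.3041) + (-16.1469) + (-10.2498) + (-7.9555) + (15.3116) + (-36.0712) = -60.4159
Denominator Σ(y_t−ȳ)² = 153.3086
r_1 = -60.4159 / 153.3086 = -0.394

-0.394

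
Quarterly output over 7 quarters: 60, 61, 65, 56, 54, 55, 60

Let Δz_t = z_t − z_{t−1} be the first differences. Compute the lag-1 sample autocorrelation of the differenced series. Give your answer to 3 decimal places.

First differences Δz: 1, 4, -9, -2, 1, 5
Mean of differences = 0.0000
Numerator Σ(Δz_t−Δz̄)(Δz_{t+1}−Δz̄) = -11.0000
Denominator Σ(Δz_t−Δz̄)² = 128.0000
r_1(Δz) = -11.0000 / 128.0000 = -0.086

-0.086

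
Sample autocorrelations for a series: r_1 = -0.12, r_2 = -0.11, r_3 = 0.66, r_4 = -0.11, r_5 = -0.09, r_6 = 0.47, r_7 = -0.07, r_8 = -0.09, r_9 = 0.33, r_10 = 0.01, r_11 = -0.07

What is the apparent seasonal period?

The largest autocorrelation is r_3 = 0.66, with weaker echoes at lags 6 (0.47) and 9 (0.33); the remaining lags stay at or below 0.01.
The dominant spike at lag 3 indicates a seasonal period of 3.

3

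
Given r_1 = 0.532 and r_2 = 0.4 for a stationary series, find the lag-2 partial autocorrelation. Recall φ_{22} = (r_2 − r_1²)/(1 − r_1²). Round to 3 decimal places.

0.163

φ_{22} = (r_2 − r_1²) / (1 − r_1²)
r_1² = (0.532)² = 0.283024
Numerator = 0.4 − 0.2830 = 0.1170; denominator = 1 − 0.2830 = 0.7170
φ_{22} = 0.1170 / 0.7170 = 0.163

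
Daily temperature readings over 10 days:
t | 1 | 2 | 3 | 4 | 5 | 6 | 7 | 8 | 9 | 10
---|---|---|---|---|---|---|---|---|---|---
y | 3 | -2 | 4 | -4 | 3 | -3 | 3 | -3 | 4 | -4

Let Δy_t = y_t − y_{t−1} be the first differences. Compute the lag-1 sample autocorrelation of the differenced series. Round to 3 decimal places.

-0.878

First differences Δy: -5, 6, -8, 7, -6, 6, -6, 7, -8
Mean of differences = -0.7778
Numerator Σ(Δy_t−Δȳ)(Δy_{t+1}−Δȳ) = -341.9383
Denominator Σ(Δy_t−Δȳ)² = 389.5556
r_1(Δy) = -341.9383 / 389.5556 = -0.878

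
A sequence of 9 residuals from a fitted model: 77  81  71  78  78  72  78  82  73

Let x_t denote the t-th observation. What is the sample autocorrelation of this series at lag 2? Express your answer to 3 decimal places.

-0.316

Mean x̄ = (77 + 81 + 71 + 78 + 78 + 72 + 78 + 82 + 73)/9 = 76.6667
Σ(x_t−x̄)(x_{t+2}−x̄) = (-1.8889) + (5.7778) + (-7.5556) + (-6.2222) + (1.7778) + (-24.8889) + (-4.8889) = -37.8889
Denominator Σ(x_t−x̄)² = 120.0000
r_2 = -37.8889 / 120.0000 = -0.316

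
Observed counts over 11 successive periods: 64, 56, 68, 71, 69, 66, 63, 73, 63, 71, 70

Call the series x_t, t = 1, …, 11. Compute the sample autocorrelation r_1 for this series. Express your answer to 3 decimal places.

-0.069

Mean x̄ = (64 + 56 + 68 + 71 + 69 + 66 + 63 + 73 + 63 + 71 + 70)/11 = 66.7273
Numerator Σ_{t=1}^{10}(x_t−x̄)(x_{t+1}−x̄) = -16.8926
Denominator Σ(x_t−x̄)² = 244.1818
r_1 = -16.8926 / 244.1818 = -0.069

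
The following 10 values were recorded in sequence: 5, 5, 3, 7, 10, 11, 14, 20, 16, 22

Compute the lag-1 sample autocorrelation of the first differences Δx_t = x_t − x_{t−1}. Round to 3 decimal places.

First differences Δx: 0, -2, 4, 3, 1, 3, 6, -4, 6
Mean of differences = 1.8889
Numerator Σ(Δx_t−Δx̄)(Δx_{t+1}−Δx̄) = -44.3457
Denominator Σ(Δx_t−Δx̄)² = 94.8889
r_1(Δx) = -44.3457 / 94.8889 = -0.467

-0.467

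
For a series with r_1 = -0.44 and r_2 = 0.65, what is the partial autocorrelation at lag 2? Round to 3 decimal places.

φ_{22} = (r_2 − r_1²) / (1 − r_1²)
r_1² = (-0.44)² = 0.1936
Numerator = 0.65 − 0.1936 = 0.4564; denominator = 1 − 0.1936 = 0.8064
φ_{22} = 0.4564 / 0.8064 = 0.566

0.566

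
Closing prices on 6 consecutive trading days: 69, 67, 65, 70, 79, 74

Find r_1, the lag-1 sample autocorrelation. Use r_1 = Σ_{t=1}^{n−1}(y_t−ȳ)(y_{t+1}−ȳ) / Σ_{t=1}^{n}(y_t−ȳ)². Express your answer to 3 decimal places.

Mean ȳ = (69 + 67 + 65 + 70 + 79 + 74)/6 = 70.6667
Numerator Σ_{t=1}^{5}(y_t−ȳ)(y_{t+1}−ȳ) = 52.8889
Denominator Σ(y_t−ȳ)² = 129.3333
r_1 = 52.8889 / 129.3333 = 0.409

0.409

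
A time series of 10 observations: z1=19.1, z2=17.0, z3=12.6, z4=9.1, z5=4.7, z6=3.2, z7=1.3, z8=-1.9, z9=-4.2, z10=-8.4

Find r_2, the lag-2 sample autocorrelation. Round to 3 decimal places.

0.385

Mean z̄ = (19.1 + 17.0 + 12.6 + 9.1 + 4.7 + 3.2 + 1.3 − 1.9 − 4.2 − 8.4)/10 = 5.2500
Numerator Σ_{t=1}^{8}(z_t−z̄)(z_{t+2}−z̄) = 286.8550
Denominator Σ(z_t−z̄)² = 745.5850
r_2 = 286.8550 / 745.5850 = 0.385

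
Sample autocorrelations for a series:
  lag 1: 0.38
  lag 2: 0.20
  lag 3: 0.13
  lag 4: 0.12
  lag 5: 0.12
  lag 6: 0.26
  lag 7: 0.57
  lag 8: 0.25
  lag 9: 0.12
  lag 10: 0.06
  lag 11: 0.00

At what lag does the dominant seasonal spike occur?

7

The largest autocorrelation is r_7 = 0.57; the remaining lags stay at or below 0.38. The elevated value at lag 1 (0.38), dropping to 0.20 at lag 2, reflects decaying short-term dependence rather than seasonality.
The dominant spike at lag 7 indicates a seasonal period of 7.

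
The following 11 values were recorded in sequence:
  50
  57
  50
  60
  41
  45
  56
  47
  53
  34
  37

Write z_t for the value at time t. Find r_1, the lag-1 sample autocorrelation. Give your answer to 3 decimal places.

Mean z̄ = (50 + 57 + 50 + 60 + 41 + 45 + 56 + 47 + 53 + 34 + 37)/11 = 48.1818
Numerator Σ_{t=1}^{10}(z_t−z̄)(z_{t+1}−z̄) = 41.9669
Denominator Σ(z_t−z̄)² = 697.6364
r_1 = 41.9669 / 697.6364 = 0.060

0.060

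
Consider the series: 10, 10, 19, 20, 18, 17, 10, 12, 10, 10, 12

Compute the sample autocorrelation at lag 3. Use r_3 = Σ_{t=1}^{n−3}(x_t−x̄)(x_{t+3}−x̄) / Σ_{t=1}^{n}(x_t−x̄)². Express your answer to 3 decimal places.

Mean x̄ = (10 + 10 + 19 + 20 + 18 + 17 + 10 + 12 + 10 + 10 + 12)/11 = 13.4545
Numerator Σ_{t=1}^{8}(x_t−x̄)(x_{t+3}−x̄) = -46.0744
Denominator Σ(x_t−x̄)² = 170.7273
r_3 = -46.0744 / 170.7273 = -0.270

-0.270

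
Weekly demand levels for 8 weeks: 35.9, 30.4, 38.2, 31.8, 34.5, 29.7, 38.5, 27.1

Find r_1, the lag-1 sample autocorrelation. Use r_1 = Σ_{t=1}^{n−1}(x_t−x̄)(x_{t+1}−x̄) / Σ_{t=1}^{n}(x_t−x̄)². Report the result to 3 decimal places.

-0.709

Mean x̄ = (35.9 + 30.4 + 38.2 + 31.8 + 34.5 + 29.7 + 38.5 + 27.1)/8 = 33.2625
Deviations from mean: 2.6375, -2.8625, 4.9375, -1.4625, 1.2375, -3.5625, 5.2375, -6.1625
Numerator Σ_{t=1}^{7}(x_t−x̄)(x_{t+1}−x̄) = -86.0577
Denominator Σ(x_t−x̄)² = 121.2988
r_1 = -86.0577 / 121.2988 = -0.709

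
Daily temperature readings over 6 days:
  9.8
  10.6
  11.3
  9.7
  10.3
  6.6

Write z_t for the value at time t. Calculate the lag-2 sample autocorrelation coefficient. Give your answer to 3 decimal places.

0.082

Mean z̄ = (9.8 + 10.6 + 11.3 + 9.7 + 10.3 + 6.6)/6 = 9.7167
Deviations from mean: 0.0833, 0.8833, 1.5833, -0.0167, 0.5833, -3.1167
Σ(z_t−z̄)(z_{t+2}−z̄) = (0.1319) + (-0.0147) + (0.9236) + (0.0519) = 1.0928
Denominator Σ(z_t−z̄)² = 13.3483
r_2 = 1.0928 / 13.3483 = 0.082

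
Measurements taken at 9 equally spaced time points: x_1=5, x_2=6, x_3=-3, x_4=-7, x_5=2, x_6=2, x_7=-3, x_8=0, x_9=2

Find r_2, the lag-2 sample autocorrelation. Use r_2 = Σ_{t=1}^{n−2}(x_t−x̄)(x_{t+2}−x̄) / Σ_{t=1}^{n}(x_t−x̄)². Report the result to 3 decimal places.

Mean x̄ = (5 + 6 − 3 − 7 + 2 + 2 − 3 + 0 + 2)/9 = 0.4444
Numerator Σ_{t=1}^{7}(x_t−x̄)(x_{t+2}−x̄) = -85.3951
Denominator Σ(x_t−x̄)² = 138.2222
r_2 = -85.3951 / 138.2222 = -0.618

-0.618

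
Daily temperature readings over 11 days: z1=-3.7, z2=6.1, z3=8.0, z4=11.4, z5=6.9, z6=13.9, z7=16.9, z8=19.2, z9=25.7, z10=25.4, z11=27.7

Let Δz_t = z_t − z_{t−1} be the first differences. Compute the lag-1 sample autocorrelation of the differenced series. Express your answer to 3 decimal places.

-0.361

First differences Δz: 9.8, 1.9, 3.4, -4.5, 7.0, 3.0, 2.3, 6.5, -0.3, 2.3
Mean of differences = 3.1400
Numerator Σ(Δz_t−Δz̄)(Δz_{t+1}−Δz̄) = -51.9716
Denominator Σ(Δz_t−Δz̄)² = 143.7840
r_1(Δz) = -51.9716 / 143.7840 = -0.361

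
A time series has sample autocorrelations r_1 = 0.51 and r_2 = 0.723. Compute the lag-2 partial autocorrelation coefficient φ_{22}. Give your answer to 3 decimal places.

0.626

φ_{22} = (r_2 − r_1²) / (1 − r_1²)
r_1² = (0.51)² = 0.2601
Numerator = 0.723 − 0.2601 = 0.4629; denominator = 1 − 0.2601 = 0.7399
φ_{22} = 0.4629 / 0.7399 = 0.626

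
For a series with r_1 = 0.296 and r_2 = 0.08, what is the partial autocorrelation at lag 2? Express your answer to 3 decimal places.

φ_{22} = (r_2 − r_1²) / (1 − r_1²)
r_1² = (0.296)² = 0.087616
Numerator = 0.08 − 0.0876 = -0.0076; denominator = 1 − 0.0876 = 0.9124
φ_{22} = -0.0076 / 0.9124 = -0.008

-0.008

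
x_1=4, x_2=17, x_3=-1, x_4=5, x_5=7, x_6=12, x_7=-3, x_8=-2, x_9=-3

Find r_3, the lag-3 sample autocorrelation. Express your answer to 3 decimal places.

Mean x̄ = (4 + 17 − 1 + 5 + 7 + 12 − 3 − 2 − 3)/9 = 4.0000
Numerator Σ_{t=1}^{6}(x_t−x̄)(x_{t+3}−x̄) = -82.0000
Denominator Σ(x_t−x̄)² = 402.0000
r_3 = -82.0000 / 402.0000 = -0.204

-0.204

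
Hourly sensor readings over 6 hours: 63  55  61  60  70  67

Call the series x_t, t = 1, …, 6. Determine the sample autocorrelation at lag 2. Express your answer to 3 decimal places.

-0.028

Mean x̄ = (63 + 55 + 61 + 60 + 70 + 67)/6 = 62.6667
Deviations from mean: 0.3333, -7.6667, -1.6667, -2.6667, 7.3333, 4.3333
Numerator Σ_{t=1}^{4}(x_t−x̄)(x_{t+2}−x̄) = -3.8889
Denominator Σ(x_t−x̄)² = 141.3333
r_2 = -3.8889 / 141.3333 = -0.028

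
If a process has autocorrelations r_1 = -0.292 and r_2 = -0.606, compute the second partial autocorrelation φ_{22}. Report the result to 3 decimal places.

-0.756

φ_{22} = (r_2 − r_1²) / (1 − r_1²)
r_1² = (-0.292)² = 0.085264
Numerator = -0.606 − 0.0853 = -0.6913; denominator = 1 − 0.0853 = 0.9147
φ_{22} = -0.6913 / 0.9147 = -0.756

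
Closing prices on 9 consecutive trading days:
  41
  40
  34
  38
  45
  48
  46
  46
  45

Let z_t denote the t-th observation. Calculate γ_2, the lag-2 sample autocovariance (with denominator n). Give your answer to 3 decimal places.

Mean z̄ = (41 + 40 + 34 + 38 + 45 + 48 + 46 + 46 + 45)/9 = 42.5556
Σ_{t=1}^{7}(z_t−z̄)(z_{t+2}−z̄) = 14.8272
γ_2 = 14.8272 / 9 = 1.647

1.647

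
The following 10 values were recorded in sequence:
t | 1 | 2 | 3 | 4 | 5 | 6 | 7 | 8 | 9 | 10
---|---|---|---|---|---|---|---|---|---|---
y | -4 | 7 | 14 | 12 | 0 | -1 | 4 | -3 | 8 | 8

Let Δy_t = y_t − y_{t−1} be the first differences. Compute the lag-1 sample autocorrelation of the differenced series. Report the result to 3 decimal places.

First differences Δy: 11, 7, -2, -12, -1, 5, -7, 11, 0
Mean of differences = 1.3333
Numerator Σ(Δy_t−Δȳ)(Δy_{t+1}−Δȳ) = -21.1111
Denominator Σ(Δy_t−Δȳ)² = 498.0000
r_1(Δy) = -21.1111 / 498.0000 = -0.042

-0.042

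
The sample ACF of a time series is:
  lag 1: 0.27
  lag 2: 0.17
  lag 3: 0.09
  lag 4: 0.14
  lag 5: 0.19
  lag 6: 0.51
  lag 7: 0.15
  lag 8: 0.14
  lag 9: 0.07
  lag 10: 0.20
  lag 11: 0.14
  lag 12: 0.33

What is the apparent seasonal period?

The largest autocorrelation is r_6 = 0.51, with a weaker echo at lag 12 (0.33); the remaining lags stay at or below 0.27. The elevated value at lag 1 (0.27), dropping to 0.17 at lag 2, reflects decaying short-term dependence rather than seasonality.
The dominant spike at lag 6 indicates a seasonal period of 6.

6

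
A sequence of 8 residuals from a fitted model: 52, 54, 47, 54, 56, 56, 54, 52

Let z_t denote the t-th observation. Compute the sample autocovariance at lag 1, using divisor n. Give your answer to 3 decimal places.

0.076

Mean z̄ = (52 + 54 + 47 + 54 + 56 + 56 + 54 + 52)/8 = 53.1250
Deviations: -1.1250, 0.8750, -6.1250, 0.8750, 2.8750, 2.8750, 0.8750, -1.1250
Σ_{t=1}^{7}(z_t−z̄)(z_{t+1}−z̄) = 0.6094
γ_1 = 0.6094 / 8 = 0.076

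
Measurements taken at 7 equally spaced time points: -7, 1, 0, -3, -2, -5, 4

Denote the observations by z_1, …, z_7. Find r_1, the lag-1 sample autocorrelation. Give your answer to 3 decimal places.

-0.352

Mean z̄ = (-7 + 1 + 0 − 3 − 2 − 5 + 4)/7 = -1.7143
Σ(z_t−z̄)(z_{t+1}−z̄) = (-14.3469) + (4.6531) + (-2.2041) + (0.3673) + (0.9388) + (-18.7755) = -29.3673
Denominator Σ(z_t−z̄)² = 83.4286
r_1 = -29.3673 / 83.4286 = -0.352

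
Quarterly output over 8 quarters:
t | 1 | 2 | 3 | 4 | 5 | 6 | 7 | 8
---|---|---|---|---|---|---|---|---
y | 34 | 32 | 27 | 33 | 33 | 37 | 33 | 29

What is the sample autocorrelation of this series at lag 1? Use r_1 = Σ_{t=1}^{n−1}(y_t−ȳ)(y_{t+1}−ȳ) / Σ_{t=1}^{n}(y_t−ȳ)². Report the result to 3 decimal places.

0.033

Mean ȳ = (34 + 32 + 27 + 33 + 33 + 37 + 33 + 29)/8 = 32.2500
Deviations from mean: 1.7500, -0.2500, -5.2500, 0.7500, 0.7500, 4.7500, 0.7500, -3.2500
Σ(y_t−ȳ)(y_{t+1}−ȳ) = (-0.4375) + (1.3125) + (-3.9375) + (0.5625) + (3.5625) + (3.5625) + (-2.4375) = 2.1875
Denominator Σ(y_t−ȳ)² = 65.5000
r_1 = 2.1875 / 65.5000 = 0.033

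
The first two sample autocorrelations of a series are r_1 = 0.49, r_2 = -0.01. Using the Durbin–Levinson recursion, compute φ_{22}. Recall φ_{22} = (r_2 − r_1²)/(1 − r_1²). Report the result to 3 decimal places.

-0.329

φ_{22} = (r_2 − r_1²) / (1 − r_1²)
r_1² = (0.49)² = 0.2401
Numerator = -0.01 − 0.2401 = -0.2501; denominator = 1 − 0.2401 = 0.7599
φ_{22} = -0.2501 / 0.7599 = -0.329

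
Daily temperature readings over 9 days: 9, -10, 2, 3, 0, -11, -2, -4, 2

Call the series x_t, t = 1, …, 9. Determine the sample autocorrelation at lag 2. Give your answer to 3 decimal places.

-0.055

Mean x̄ = (9 − 10 + 2 + 3 + 0 − 11 − 2 − 4 + 2)/9 = -1.2222
Σ(x_t−x̄)(x_{t+2}−x̄) = (32.9383) + (-37.0617) + (3.9383) + (-41.2840) + (-0.9506) + (27.1605) + (-2.5062) = -17.7654
Denominator Σ(x_t−x̄)² = 325.5556
r_2 = -17.7654 / 325.5556 = -0.055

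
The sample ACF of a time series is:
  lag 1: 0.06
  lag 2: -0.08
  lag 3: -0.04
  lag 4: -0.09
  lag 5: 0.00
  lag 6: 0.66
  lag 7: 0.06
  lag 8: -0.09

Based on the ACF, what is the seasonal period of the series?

The largest autocorrelation is r_6 = 0.66; the remaining lags stay at or below 0.06.
The dominant spike at lag 6 indicates a seasonal period of 6.

6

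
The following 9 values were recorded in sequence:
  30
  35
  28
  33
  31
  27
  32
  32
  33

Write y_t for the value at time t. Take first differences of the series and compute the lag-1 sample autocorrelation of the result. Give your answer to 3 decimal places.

First differences Δy: 5, -7, 5, -2, -4, 5, 0, 1
Mean of differences = 0.3750
Numerator Σ(Δy_t−Δȳ)(Δy_{t+1}−Δȳ) = -91.0156
Denominator Σ(Δy_t−Δȳ)² = 143.8750
r_1(Δy) = -91.0156 / 143.8750 = -0.633

-0.633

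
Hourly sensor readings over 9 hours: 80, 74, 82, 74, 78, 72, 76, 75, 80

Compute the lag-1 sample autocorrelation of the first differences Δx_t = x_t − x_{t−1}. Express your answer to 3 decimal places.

-0.779

First differences Δx: -6, 8, -8, 4, -6, 4, -1, 5
Mean of differences = 0.0000
Numerator Σ(Δx_t−Δx̄)(Δx_{t+1}−Δx̄) = -201.0000
Denominator Σ(Δx_t−Δx̄)² = 258.0000
r_1(Δx) = -201.0000 / 258.0000 = -0.779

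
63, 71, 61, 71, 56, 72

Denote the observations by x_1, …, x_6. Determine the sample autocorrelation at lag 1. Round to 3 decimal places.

Mean x̄ = (63 + 71 + 61 + 71 + 56 + 72)/6 = 65.6667
Deviations from mean: -2.6667, 5.3333, -4.6667, 5.3333, -9.6667, 6.3333
Σ(x_t−x̄)(x_{t+1}−x̄) = (-14.2222) + (-24.8889) + (-24.8889) + (-51.5556) + (-61.2222) = -176.7778
Denominator Σ(x_t−x̄)² = 219.3333
r_1 = -176.7778 / 219.3333 = -0.806

-0.806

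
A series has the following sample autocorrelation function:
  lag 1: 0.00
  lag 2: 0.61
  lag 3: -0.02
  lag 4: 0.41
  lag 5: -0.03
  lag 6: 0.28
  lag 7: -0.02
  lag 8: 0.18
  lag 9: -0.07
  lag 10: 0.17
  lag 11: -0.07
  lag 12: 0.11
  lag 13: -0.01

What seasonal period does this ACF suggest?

The largest autocorrelation is r_2 = 0.61, with weaker echoes at lags 4 (0.41), 6 (0.28), 8 (0.18) and 10 (0.17); the remaining lags stay at or below 0.11.
The dominant spike at lag 2 indicates a seasonal period of 2.

2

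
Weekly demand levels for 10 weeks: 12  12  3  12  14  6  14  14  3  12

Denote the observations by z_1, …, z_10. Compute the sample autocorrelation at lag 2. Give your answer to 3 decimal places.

Mean z̄ = (12 + 12 + 3 + 12 + 14 + 6 + 14 + 14 + 3 + 12)/10 = 10.2000
Numerator Σ_{t=1}^{8}(z_t−z̄)(z_{t+2}−z̄) = -66.6800
Denominator Σ(z_t−z̄)² = 177.6000
r_2 = -66.6800 / 177.6000 = -0.375

-0.375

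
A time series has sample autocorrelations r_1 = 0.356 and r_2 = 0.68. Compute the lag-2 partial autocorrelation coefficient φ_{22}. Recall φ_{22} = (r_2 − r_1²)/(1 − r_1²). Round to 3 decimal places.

φ_{22} = (r_2 − r_1²) / (1 − r_1²)
r_1² = (0.356)² = 0.126736
Numerator = 0.68 − 0.1267 = 0.5533; denominator = 1 − 0.1267 = 0.8733
φ_{22} = 0.5533 / 0.8733 = 0.634

0.634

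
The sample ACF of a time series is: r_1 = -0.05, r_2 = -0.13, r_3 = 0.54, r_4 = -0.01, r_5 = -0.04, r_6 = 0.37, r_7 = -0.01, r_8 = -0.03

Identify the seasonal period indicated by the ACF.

3

The largest autocorrelation is r_3 = 0.54, with a weaker echo at lag 6 (0.37); the remaining lags stay at or below -0.01.
The dominant spike at lag 3 indicates a seasonal period of 3.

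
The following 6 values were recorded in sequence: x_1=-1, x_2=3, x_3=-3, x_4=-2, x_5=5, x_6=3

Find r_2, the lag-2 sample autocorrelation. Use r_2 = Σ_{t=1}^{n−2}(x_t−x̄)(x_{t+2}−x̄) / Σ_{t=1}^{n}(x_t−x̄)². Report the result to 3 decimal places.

Mean x̄ = (-1 + 3 − 3 − 2 + 5 + 3)/6 = 0.8333
Deviations from mean: -1.8333, 2.1667, -3.8333, -2.8333, 4.1667, 2.1667
Numerator Σ_{t=1}^{4}(x_t−x̄)(x_{t+2}−x̄) = -21.2222
Denominator Σ(x_t−x̄)² = 52.8333
r_2 = -21.2222 / 52.8333 = -0.402

-0.402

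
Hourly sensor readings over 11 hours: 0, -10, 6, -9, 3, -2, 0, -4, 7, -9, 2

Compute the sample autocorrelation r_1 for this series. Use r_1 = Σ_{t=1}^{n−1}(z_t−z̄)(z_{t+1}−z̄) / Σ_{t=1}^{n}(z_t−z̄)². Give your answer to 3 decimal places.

Mean z̄ = (0 − 10 + 6 − 9 + 3 − 2 + 0 − 4 + 7 − 9 + 2)/11 = -1.4545
Numerator Σ_{t=1}^{10}(z_t−z̄)(z_{t+1}−z̄) = -284.2975
Denominator Σ(z_t−z̄)² = 356.7273
r_1 = -284.2975 / 356.7273 = -0.797

-0.797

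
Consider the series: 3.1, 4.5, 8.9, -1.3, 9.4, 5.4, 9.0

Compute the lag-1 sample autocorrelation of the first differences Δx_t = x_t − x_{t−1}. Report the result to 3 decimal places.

-0.787

First differences Δx: 1.4, 4.4, -10.2, 10.7, -4.0, 3.6
Mean of differences = 0.9833
Numerator Σ(Δx_t−Δx̄)(Δx_{t+1}−Δx̄) = -206.9119
Denominator Σ(Δx_t−Δx̄)² = 263.0083
r_1(Δx) = -206.9119 / 263.0083 = -0.787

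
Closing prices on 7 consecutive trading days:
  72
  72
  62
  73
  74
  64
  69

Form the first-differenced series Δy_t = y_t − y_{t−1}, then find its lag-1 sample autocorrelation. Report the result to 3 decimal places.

-0.473

First differences Δy: 0, -10, 11, 1, -10, 5
Mean of differences = -0.5000
Numerator Σ(Δy_t−Δȳ)(Δy_{t+1}−Δȳ) = -163.2500
Denominator Σ(Δy_t−Δȳ)² = 345.5000
r_1(Δy) = -163.2500 / 345.5000 = -0.473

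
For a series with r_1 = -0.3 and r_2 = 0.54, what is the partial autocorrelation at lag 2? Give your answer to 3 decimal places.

φ_{22} = (r_2 − r_1²) / (1 − r_1²)
r_1² = (-0.3)² = 0.09
Numerator = 0.54 − 0.0900 = 0.4500; denominator = 1 − 0.0900 = 0.9100
φ_{22} = 0.4500 / 0.9100 = 0.495

0.495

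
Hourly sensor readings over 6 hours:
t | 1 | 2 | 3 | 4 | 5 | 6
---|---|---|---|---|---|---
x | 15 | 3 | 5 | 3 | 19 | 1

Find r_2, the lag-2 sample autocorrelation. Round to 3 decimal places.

Mean x̄ = (15 + 3 + 5 + 3 + 19 + 1)/6 = 7.6667
Deviations from mean: 7.3333, -4.6667, -2.6667, -4.6667, 11.3333, -6.6667
Σ(x_t−x̄)(x_{t+2}−x̄) = (-19.5556) + (21.7778) + (-30.2222) + (31.1111) = 3.1111
Denominator Σ(x_t−x̄)² = 277.3333
r_2 = 3.1111 / 277.3333 = 0.011

0.011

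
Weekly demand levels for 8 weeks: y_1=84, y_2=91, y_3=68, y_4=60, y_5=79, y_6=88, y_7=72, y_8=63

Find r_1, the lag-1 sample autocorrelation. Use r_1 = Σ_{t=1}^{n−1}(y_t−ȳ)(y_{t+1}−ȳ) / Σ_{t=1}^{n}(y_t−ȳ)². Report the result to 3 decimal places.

Mean ȳ = (84 + 91 + 68 + 60 + 79 + 88 + 72 + 63)/8 = 75.6250
Deviations from mean: 8.3750, 15.3750, -7.6250, -15.6250, 3.3750, 12.3750, -3.6250, -12.6250
Numerator Σ_{t=1}^{7}(y_t−ȳ)(y_{t+1}−ȳ) = 120.6094
Denominator Σ(y_t−ȳ)² = 945.8750
r_1 = 120.6094 / 945.8750 = 0.128

0.128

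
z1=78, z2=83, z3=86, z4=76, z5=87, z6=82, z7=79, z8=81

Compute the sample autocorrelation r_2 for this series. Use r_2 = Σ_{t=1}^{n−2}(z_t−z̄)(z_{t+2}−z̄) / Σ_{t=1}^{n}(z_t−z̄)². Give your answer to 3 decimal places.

Mean z̄ = (78 + 83 + 86 + 76 + 87 + 82 + 79 + 81)/8 = 81.5000
Numerator Σ_{t=1}^{6}(z_t−z̄)(z_{t+2}−z̄) = -16.0000
Denominator Σ(z_t−z̄)² = 102.0000
r_2 = -16.0000 / 102.0000 = -0.157

-0.157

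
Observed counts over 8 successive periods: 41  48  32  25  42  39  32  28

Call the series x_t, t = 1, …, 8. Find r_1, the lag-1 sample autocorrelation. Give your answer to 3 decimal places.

0.066

Mean x̄ = (41 + 48 + 32 + 25 + 42 + 39 + 32 + 28)/8 = 35.8750
Numerator Σ_{t=1}^{7}(x_t−x̄)(x_{t+1}−x̄) = 28.2344
Denominator Σ(x_t−x̄)² = 430.8750
r_1 = 28.2344 / 430.8750 = 0.066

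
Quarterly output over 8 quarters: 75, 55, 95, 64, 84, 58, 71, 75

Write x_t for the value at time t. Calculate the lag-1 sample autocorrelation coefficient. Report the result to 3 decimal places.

Mean x̄ = (75 + 55 + 95 + 64 + 84 + 58 + 71 + 75)/8 = 72.1250
Numerator Σ_{t=1}^{7}(x_t−x̄)(x_{t+1}−x̄) = -878.3906
Denominator Σ(x_t−x̄)² = 1240.8750
r_1 = -878.3906 / 1240.8750 = -0.708

-0.708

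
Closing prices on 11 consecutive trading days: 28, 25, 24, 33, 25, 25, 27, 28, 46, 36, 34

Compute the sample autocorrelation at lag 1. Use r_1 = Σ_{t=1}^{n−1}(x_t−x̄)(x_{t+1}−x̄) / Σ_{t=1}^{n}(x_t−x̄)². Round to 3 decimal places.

Mean x̄ = (28 + 25 + 24 + 33 + 25 + 25 + 27 + 28 + 46 + 36 + 34)/11 = 30.0909
Numerator Σ_{t=1}^{10}(x_t−x̄)(x_{t+1}−x̄) = 141.0826
Denominator Σ(x_t−x̄)² = 444.9091
r_1 = 141.0826 / 444.9091 = 0.317

0.317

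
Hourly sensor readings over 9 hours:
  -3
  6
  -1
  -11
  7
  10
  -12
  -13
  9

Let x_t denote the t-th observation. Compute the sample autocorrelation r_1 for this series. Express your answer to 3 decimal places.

Mean x̄ = (-3 + 6 − 1 − 11 + 7 + 10 − 12 − 13 + 9)/9 = -0.8889
Numerator Σ_{t=1}^{8}(x_t−x̄)(x_{t+1}−x̄) = -114.2346
Denominator Σ(x_t−x̄)² = 702.8889
r_1 = -114.2346 / 702.8889 = -0.163

-0.163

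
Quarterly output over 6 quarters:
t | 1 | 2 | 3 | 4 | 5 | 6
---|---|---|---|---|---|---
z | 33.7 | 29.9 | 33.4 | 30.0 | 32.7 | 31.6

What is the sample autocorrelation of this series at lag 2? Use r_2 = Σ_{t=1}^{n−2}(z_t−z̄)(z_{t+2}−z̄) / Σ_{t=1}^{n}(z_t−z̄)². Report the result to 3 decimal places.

0.598

Mean z̄ = (33.7 + 29.9 + 33.4 + 30.0 + 32.7 + 31.6)/6 = 31.8833
Σ(z_t−z̄)(z_{t+2}−z̄) = (2.7553) + (3.7353) + (1.2386) + (0.5336) = 8.2628
Denominator Σ(z_t−z̄)² = 13.8283
r_2 = 8.2628 / 13.8283 = 0.598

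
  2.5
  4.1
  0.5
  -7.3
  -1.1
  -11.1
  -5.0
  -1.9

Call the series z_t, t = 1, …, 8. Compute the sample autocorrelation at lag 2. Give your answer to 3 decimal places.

Mean z̄ = (2.5 + 4.1 + 0.5 − 7.3 − 1.1 − 11.1 − 5.0 − 1.9)/8 = -2.4125
Deviations from mean: 4.9125, 6.5125, 2.9125, -4.8875, 1.3125, -8.6875, -2.5875, 0.5125
Σ(z_t−z̄)(z_{t+2}−z̄) = (14.3077) + (-31.8298) + (3.8227) + (42.4602) + (-3.3961) + (-4.4523) = 20.9122
Denominator Σ(z_t−z̄)² = 183.0688
r_2 = 20.9122 / 183.0688 = 0.114

0.114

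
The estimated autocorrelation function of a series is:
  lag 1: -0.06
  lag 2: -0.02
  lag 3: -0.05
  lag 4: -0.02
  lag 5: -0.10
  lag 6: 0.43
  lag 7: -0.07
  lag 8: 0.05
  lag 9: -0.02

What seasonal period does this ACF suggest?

6

The largest autocorrelation is r_6 = 0.43; the remaining lags stay at or below 0.05.
The dominant spike at lag 6 indicates a seasonal period of 6.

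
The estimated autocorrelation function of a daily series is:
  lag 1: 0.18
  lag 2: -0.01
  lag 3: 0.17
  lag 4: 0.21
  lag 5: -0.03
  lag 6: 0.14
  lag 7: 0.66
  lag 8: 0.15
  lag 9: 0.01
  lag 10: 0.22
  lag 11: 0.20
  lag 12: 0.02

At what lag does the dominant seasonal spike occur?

7

The largest autocorrelation is r_7 = 0.66; the remaining lags stay at or below 0.22.
The dominant spike at lag 7 indicates a seasonal period of 7.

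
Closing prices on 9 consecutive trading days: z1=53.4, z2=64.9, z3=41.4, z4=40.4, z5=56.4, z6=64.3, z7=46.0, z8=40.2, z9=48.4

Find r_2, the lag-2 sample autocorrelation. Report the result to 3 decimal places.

Mean z̄ = (53.4 + 64.9 + 41.4 + 40.4 + 56.4 + 64.3 + 46.0 + 40.2 + 48.4)/9 = 50.6000
Numerator Σ_{t=1}^{7}(z_t−z̄)(z_{t+2}−z̄) = -523.7600
Denominator Σ(z_t−z̄)² = 756.5000
r_2 = -523.7600 / 756.5000 = -0.692

-0.692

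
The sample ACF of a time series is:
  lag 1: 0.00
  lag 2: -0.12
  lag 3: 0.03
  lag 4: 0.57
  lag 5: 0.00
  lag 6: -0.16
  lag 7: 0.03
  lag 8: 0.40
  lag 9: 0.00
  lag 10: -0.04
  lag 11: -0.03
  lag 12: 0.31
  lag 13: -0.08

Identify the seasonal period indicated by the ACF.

The largest autocorrelation is r_4 = 0.57, with weaker echoes at lags 8 (0.40) and 12 (0.31); the remaining lags stay at or below 0.03.
The dominant spike at lag 4 indicates a seasonal period of 4.

4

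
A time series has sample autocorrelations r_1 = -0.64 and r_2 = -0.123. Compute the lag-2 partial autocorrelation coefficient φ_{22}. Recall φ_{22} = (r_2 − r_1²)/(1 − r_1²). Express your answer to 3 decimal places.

-0.902

φ_{22} = (r_2 − r_1²) / (1 − r_1²)
r_1² = (-0.64)² = 0.4096
Numerator = -0.123 − 0.4096 = -0.5326; denominator = 1 − 0.4096 = 0.5904
φ_{22} = -0.5326 / 0.5904 = -0.902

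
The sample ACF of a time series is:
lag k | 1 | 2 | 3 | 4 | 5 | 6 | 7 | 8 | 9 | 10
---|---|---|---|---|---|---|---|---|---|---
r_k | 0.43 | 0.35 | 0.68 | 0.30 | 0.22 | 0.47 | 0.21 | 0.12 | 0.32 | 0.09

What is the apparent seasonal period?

The largest autocorrelation is r_3 = 0.68, with a weaker echo at lag 6 (0.47); the remaining lags stay at or below 0.43. The elevated value at lag 1 (0.43), dropping to 0.35 at lag 2, reflects decaying short-term dependence rather than seasonality.
The dominant spike at lag 3 indicates a seasonal period of 3.

3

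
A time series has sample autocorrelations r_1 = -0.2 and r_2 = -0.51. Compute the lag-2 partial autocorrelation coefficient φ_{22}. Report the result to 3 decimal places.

φ_{22} = (r_2 − r_1²) / (1 − r_1²)
r_1² = (-0.2)² = 0.04
Numerator = -0.51 − 0.0400 = -0.5500; denominator = 1 − 0.0400 = 0.9600
φ_{22} = -0.5500 / 0.9600 = -0.573

-0.573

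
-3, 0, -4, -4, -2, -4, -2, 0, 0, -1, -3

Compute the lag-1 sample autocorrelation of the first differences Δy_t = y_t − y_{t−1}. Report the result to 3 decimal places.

First differences Δy: 3, -4, 0, 2, -2, 2, 2, 0, -1, -2
Mean of differences = 0.0000
Numerator Σ(Δy_t−Δȳ)(Δy_{t+1}−Δȳ) = -14.0000
Denominator Σ(Δy_t−Δȳ)² = 46.0000
r_1(Δy) = -14.0000 / 46.0000 = -0.304

-0.304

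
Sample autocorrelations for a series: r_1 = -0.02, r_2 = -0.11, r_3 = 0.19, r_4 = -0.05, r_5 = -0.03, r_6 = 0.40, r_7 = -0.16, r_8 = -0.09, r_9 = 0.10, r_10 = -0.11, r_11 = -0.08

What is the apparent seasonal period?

The largest autocorrelation is r_6 = 0.40; the remaining lags stay at or below 0.19.
The dominant spike at lag 6 indicates a seasonal period of 6.

6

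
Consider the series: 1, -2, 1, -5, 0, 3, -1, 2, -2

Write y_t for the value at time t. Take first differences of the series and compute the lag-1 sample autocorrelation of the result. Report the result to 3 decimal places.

-0.599

First differences Δy: -3, 3, -6, 5, 3, -4, 3, -4
Mean of differences = -0.3750
Numerator Σ(Δy_t−Δȳ)(Δy_{t+1}−Δȳ) = -76.6406
Denominator Σ(Δy_t−Δȳ)² = 127.8750
r_1(Δy) = -76.6406 / 127.8750 = -0.599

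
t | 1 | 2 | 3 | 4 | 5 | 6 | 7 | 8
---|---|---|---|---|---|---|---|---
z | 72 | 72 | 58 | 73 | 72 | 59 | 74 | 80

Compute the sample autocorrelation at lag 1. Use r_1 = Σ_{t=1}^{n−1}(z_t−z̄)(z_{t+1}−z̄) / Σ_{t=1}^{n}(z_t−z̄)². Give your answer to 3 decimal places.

Mean z̄ = (72 + 72 + 58 + 73 + 72 + 59 + 74 + 80)/8 = 70.0000
Deviations from mean: 2.0000, 2.0000, -12.0000, 3.0000, 2.0000, -11.0000, 4.0000, 10.0000
Numerator Σ_{t=1}^{7}(z_t−z̄)(z_{t+1}−z̄) = -76.0000
Denominator Σ(z_t−z̄)² = 402.0000
r_1 = -76.0000 / 402.0000 = -0.189

-0.189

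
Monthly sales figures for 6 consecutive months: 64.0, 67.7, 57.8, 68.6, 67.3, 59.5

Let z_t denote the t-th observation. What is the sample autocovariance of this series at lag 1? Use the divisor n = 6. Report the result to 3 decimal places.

-8.660

Mean z̄ = (64.0 + 67.7 + 57.8 + 68.6 + 67.3 + 59.5)/6 = 64.1500
Deviations: -0.1500, 3.5500, -6.3500, 4.4500, 3.1500, -4.6500
Σ_{t=1}^{5}(z_t−z̄)(z_{t+1}−z̄) = -51.9625
γ_1 = -51.9625 / 6 = -8.660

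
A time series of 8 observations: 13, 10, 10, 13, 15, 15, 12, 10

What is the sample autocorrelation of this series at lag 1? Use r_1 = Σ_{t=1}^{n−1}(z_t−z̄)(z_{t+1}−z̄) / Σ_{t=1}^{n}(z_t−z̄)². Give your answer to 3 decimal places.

Mean z̄ = (13 + 10 + 10 + 13 + 15 + 15 + 12 + 10)/8 = 12.2500
Deviations from mean: 0.7500, -2.2500, -2.2500, 0.7500, 2.7500, 2.7500, -0.2500, -2.2500
Numerator Σ_{t=1}^{7}(z_t−z̄)(z_{t+1}−z̄) = 11.1875
Denominator Σ(z_t−z̄)² = 31.5000
r_1 = 11.1875 / 31.5000 = 0.355

0.355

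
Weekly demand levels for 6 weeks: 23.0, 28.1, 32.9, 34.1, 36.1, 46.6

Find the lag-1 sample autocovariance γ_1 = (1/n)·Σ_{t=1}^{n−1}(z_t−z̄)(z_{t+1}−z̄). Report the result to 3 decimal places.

15.851

Mean z̄ = (23.0 + 28.1 + 32.9 + 34.1 + 36.1 + 46.6)/6 = 33.4667
Σ_{t=1}^{5}(z_t−z̄)(z_{t+1}−z̄) = 95.1056
γ_1 = 95.1056 / 6 = 15.851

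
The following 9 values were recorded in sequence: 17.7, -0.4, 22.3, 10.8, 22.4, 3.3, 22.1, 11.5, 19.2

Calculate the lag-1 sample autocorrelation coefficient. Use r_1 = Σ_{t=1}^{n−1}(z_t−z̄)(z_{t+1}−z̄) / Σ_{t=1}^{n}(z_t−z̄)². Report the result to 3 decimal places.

Mean z̄ = (17.7 − 0.4 + 22.3 + 10.8 + 22.4 + 3.3 + 22.1 + 11.5 + 19.2)/9 = 14.3222
Numerator Σ_{t=1}^{8}(z_t−z̄)(z_{t+1}−z̄) = -434.2105
Denominator Σ(z_t−z̄)² = 583.1956
r_1 = -434.2105 / 583.1956 = -0.745

-0.745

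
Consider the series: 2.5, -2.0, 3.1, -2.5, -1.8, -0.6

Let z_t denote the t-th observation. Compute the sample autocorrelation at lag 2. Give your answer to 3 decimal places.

Mean z̄ = (2.5 − 2.0 + 3.1 − 2.5 − 1.8 − 0.6)/6 = -0.2167
Deviations from mean: 2.7167, -1.7833, 3.3167, -2.2833, -1.5833, -0.3833
Numerator Σ_{t=1}^{4}(z_t−z̄)(z_{t+2}−z̄) = 8.7061
Denominator Σ(z_t−z̄)² = 29.4283
r_2 = 8.7061 / 29.4283 = 0.296

0.296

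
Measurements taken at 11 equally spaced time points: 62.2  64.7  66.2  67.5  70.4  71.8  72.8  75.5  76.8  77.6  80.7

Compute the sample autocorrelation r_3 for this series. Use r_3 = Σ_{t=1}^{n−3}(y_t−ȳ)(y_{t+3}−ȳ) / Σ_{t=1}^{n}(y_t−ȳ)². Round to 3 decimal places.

Mean ȳ = (62.2 + 64.7 + 66.2 + 67.5 + 70.4 + 71.8 + 72.8 + 75.5 + 76.8 + 77.6 + 80.7)/11 = 71.4727
Numerator Σ_{t=1}^{8}(y_t−ȳ)(y_{t+3}−ȳ) = 79.8214
Denominator Σ(y_t−ȳ)² = 345.7418
r_3 = 79.8214 / 345.7418 = 0.231

0.231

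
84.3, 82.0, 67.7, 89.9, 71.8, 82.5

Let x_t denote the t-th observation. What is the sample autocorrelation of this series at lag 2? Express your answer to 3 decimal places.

Mean x̄ = (84.3 + 82.0 + 67.7 + 89.9 + 71.8 + 82.5)/6 = 79.7000
Numerator Σ_{t=1}^{4}(x_t−x̄)(x_{t+2}−x̄) = 91.6200
Denominator Σ(x_t−x̄)² = 344.7400
r_2 = 91.6200 / 344.7400 = 0.266

0.266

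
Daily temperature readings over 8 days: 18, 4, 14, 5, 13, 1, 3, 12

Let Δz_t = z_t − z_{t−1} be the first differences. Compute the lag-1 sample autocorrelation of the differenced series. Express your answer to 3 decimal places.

First differences Δz: -14, 10, -9, 8, -12, 2, 9
Mean of differences = -0.8571
Numerator Σ(Δz_t−Δz̄)(Δz_{t+1}−Δz̄) = -405.5918
Denominator Σ(Δz_t−Δz̄)² = 664.8571
r_1(Δz) = -405.5918 / 664.8571 = -0.610

-0.610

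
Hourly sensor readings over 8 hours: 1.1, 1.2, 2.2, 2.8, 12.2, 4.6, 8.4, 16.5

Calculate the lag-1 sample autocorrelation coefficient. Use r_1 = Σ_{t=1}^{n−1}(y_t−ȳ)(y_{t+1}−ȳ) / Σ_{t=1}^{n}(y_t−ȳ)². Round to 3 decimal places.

Mean ȳ = (1.1 + 1.2 + 2.2 + 2.8 + 12.2 + 4.6 + 8.4 + 16.5)/8 = 6.1250
Deviations from mean: -5.0250, -4.9250, -3.9250, -3.3250, 6.0750, -1.5250, 2.2750, 10.3750
Σ(y_t−ȳ)(y_{t+1}−ȳ) = (24.7481) + (19.3306) + (13.0506) + (-20.1994) + (-9.2644) + (-3.4694) + (23.6031) = 47.7994
Denominator Σ(y_t−ȳ)² = 228.0150
r_1 = 47.7994 / 228.0150 = 0.210

0.210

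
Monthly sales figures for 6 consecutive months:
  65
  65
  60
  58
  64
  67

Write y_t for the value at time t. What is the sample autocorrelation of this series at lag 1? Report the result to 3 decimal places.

Mean ȳ = (65 + 65 + 60 + 58 + 64 + 67)/6 = 63.1667
Σ(y_t−ȳ)(y_{t+1}−ȳ) = (3.3611) + (-5.8056) + (16.3611) + (-4.3056) + (3.1944) = 12.8056
Denominator Σ(y_t−ȳ)² = 58.8333
r_1 = 12.8056 / 58.8333 = 0.218

0.218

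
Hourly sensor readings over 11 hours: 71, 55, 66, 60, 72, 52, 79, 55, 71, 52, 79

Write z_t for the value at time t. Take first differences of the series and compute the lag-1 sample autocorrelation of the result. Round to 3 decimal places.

-0.817

First differences Δz: -16, 11, -6, 12, -20, 27, -24, 16, -19, 27
Mean of differences = 0.8000
Numerator Σ(Δz_t−Δz̄)(Δz_{t+1}−Δz̄) = -2941.2400
Denominator Σ(Δz_t−Δz̄)² = 3601.6000
r_1(Δz) = -2941.2400 / 3601.6000 = -0.817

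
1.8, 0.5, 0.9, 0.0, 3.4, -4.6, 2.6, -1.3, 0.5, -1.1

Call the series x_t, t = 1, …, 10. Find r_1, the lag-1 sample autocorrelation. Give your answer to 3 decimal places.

Mean x̄ = (1.8 + 0.5 + 0.9 + 0.0 + 3.4 − 4.6 + 2.6 − 1.3 + 0.5 − 1.1)/10 = 0.2700
Numerator Σ_{t=1}^{9}(x_t−x̄)(x_{t+1}−x̄) = -31.4429
Denominator Σ(x_t−x̄)² = 46.2010
r_1 = -31.4429 / 46.2010 = -0.681

-0.681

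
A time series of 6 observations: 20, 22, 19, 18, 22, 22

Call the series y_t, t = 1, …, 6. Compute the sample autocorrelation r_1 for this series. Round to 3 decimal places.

Mean ȳ = (20 + 22 + 19 + 18 + 22 + 22)/6 = 20.5000
Deviations from mean: -0.5000, 1.5000, -1.5000, -2.5000, 1.5000, 1.5000
Σ(y_t−ȳ)(y_{t+1}−ȳ) = (-0.7500) + (-2.2500) + (3.7500) + (-3.7500) + (2.2500) = -0.7500
Denominator Σ(y_t−ȳ)² = 15.5000
r_1 = -0.7500 / 15.5000 = -0.048

-0.048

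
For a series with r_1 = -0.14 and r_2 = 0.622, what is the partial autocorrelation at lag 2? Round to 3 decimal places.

φ_{22} = (r_2 − r_1²) / (1 − r_1²)
r_1² = (-0.14)² = 0.0196
Numerator = 0.622 − 0.0196 = 0.6024; denominator = 1 − 0.0196 = 0.9804
φ_{22} = 0.6024 / 0.9804 = 0.614

0.614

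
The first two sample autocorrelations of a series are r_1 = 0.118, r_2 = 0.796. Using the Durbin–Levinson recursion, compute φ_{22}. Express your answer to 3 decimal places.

φ_{22} = (r_2 − r_1²) / (1 − r_1²)
r_1² = (0.118)² = 0.013924
Numerator = 0.796 − 0.0139 = 0.7821; denominator = 1 − 0.0139 = 0.9861
φ_{22} = 0.7821 / 0.9861 = 0.793

0.793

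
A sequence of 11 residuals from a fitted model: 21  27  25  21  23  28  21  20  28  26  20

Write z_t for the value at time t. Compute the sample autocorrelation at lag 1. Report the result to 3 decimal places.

Mean z̄ = (21 + 27 + 25 + 21 + 23 + 28 + 21 + 20 + 28 + 26 + 20)/11 = 23.6364
Numerator Σ_{t=1}^{10}(z_t−z̄)(z_{t+1}−z̄) = -25.0413
Denominator Σ(z_t−z̄)² = 104.5455
r_1 = -25.0413 / 104.5455 = -0.240

-0.240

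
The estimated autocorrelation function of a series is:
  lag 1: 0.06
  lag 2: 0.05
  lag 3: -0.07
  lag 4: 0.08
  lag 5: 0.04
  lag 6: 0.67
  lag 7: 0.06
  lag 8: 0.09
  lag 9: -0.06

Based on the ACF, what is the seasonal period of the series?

6

The largest autocorrelation is r_6 = 0.67; the remaining lags stay at or below 0.09.
The dominant spike at lag 6 indicates a seasonal period of 6.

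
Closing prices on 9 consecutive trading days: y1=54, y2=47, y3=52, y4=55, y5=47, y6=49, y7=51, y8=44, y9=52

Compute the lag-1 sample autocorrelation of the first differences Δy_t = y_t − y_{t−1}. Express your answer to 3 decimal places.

First differences Δy: -7, 5, 3, -8, 2, 2, -7, 8
Mean of differences = -0.2500
Numerator Σ(Δy_t−Δȳ)(Δy_{t+1}−Δȳ) = -126.8125
Denominator Σ(Δy_t−Δȳ)² = 267.5000
r_1(Δy) = -126.8125 / 267.5000 = -0.474

-0.474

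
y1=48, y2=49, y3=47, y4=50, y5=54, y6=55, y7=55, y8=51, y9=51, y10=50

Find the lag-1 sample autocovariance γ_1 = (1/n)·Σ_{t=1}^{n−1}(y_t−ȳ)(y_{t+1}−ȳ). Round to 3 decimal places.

Mean ȳ = (48 + 49 + 47 + 50 + 54 + 55 + 55 + 51 + 51 + 50)/10 = 51.0000
Σ_{t=1}^{9}(y_t−ȳ)(y_{t+1}−ȳ) = 43.0000
γ_1 = 43.0000 / 10 = 4.300

4.300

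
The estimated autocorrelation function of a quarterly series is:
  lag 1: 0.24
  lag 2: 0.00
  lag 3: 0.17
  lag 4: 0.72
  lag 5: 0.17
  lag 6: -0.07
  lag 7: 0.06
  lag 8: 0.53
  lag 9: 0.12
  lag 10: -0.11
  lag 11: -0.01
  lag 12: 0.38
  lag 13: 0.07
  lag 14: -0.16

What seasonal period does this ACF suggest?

The largest autocorrelation is r_4 = 0.72, with weaker echoes at lags 8 (0.53) and 12 (0.38); the remaining lags stay at or below 0.24. The elevated value at lag 1 (0.24), dropping to 0.00 at lag 2, reflects decaying short-term dependence rather than seasonality.
The dominant spike at lag 4 indicates a seasonal period of 4.

4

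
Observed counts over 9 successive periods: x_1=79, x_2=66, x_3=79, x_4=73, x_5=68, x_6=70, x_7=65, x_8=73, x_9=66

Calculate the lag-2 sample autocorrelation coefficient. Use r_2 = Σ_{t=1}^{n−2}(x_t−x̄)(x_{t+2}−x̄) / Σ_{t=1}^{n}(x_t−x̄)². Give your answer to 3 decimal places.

0.319

Mean x̄ = (79 + 66 + 79 + 73 + 68 + 70 + 65 + 73 + 66)/9 = 71.0000
Numerator Σ_{t=1}^{7}(x_t−x̄)(x_{t+2}−x̄) = 74.0000
Denominator Σ(x_t−x̄)² = 232.0000
r_2 = 74.0000 / 232.0000 = 0.319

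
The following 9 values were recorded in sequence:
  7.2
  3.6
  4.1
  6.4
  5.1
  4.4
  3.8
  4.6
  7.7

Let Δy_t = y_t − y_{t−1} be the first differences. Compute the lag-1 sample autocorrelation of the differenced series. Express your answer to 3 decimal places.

-0.012

First differences Δy: -3.6, 0.5, 2.3, -1.3, -0.7, -0.6, 0.8, 3.1
Mean of differences = 0.0625
Numerator Σ(Δy_t−Δȳ)(Δy_{t+1}−Δȳ) = -0.3764
Denominator Σ(Δy_t−Δȳ)² = 31.2588
r_1(Δy) = -0.3764 / 31.2588 = -0.012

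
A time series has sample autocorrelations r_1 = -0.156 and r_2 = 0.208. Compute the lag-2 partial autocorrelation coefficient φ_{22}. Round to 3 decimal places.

0.188

φ_{22} = (r_2 − r_1²) / (1 − r_1²)
r_1² = (-0.156)² = 0.024336
Numerator = 0.208 − 0.0243 = 0.1837; denominator = 1 − 0.0243 = 0.9757
φ_{22} = 0.1837 / 0.9757 = 0.188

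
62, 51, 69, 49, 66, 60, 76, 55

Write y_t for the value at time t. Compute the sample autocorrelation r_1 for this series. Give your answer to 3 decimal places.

-0.597

Mean ȳ = (62 + 51 + 69 + 49 + 66 + 60 + 76 + 55)/8 = 61.0000
Deviations from mean: 1.0000, -10.0000, 8.0000, -12.0000, 5.0000, -1.0000, 15.0000, -6.0000
Σ(y_t−ȳ)(y_{t+1}−ȳ) = (-10.0000) + (-80.0000) + (-96.0000) + (-60.0000) + (-5.0000) + (-15.0000) + (-90.0000) = -356.0000
Denominator Σ(y_t−ȳ)² = 596.0000
r_1 = -356.0000 / 596.0000 = -0.597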